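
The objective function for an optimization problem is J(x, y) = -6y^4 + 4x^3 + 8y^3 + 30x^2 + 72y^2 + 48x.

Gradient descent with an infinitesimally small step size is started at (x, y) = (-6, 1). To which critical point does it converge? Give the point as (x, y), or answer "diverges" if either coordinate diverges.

J is separable, so gradient descent decouples: x follows -∂J/∂x, y follows -∂J/∂y.
∂J/∂x = 12(x + 1)(x + 4); at x=-6 this is 120, so x decreases.
∂J/∂y = -24y(y - 3)(y + 2); at y=1 this is 144, so y decreases.
The x-coordinate has no critical point in that direction and runs off to infinity.

diverges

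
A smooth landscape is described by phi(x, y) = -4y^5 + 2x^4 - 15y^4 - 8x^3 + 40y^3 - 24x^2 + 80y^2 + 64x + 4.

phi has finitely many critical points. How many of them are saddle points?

phi separates as a function of x plus a function of y, so ∇phi=0 decouples.
∂phi/∂x = 8(x - 4)(x - 1)(x + 2) = 0 at x ∈ {-2, 1, 4}; ∂phi/∂y = -20y(y - 2)(y + 1)(y + 4) = 0 at y ∈ {-4, -1, 0, 2}.
The Hessian is diagonal: diag(phi_xx, phi_yy). Second derivatives: phi_xx(-2)=144, phi_xx(1)=-72, phi_xx(4)=144; phi_yy(-4)=1440, phi_yy(-1)=-180, phi_yy(0)=160, phi_yy(2)=-720.
Saddle points occur where the two diagonal entries have opposite signs: (-2, -1), (-2, 2), (1, -4), (1, 0), (4, -1), (4, 2). Count: 6.

6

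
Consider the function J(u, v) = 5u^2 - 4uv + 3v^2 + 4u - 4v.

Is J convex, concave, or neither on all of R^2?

convex

J is quadratic, so its Hessian is the constant matrix H = [[10, -4], [-4, 6]].
det(H) = 44, tr(H) = 16.
det(H) > 0 and tr(H) > 0, so H is positive definite everywhere: convex.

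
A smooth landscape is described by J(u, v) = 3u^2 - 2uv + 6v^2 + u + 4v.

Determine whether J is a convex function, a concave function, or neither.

convex

J is quadratic, so its Hessian is the constant matrix H = [[6, -2], [-2, 12]].
det(H) = 68, tr(H) = 18.
det(H) > 0 and tr(H) > 0, so H is positive definite everywhere: convex.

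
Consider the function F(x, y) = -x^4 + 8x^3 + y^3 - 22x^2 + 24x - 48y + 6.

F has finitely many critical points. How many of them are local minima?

F separates as a function of x plus a function of y, so ∇F=0 decouples.
∂F/∂x = -4(x - 3)(x - 2)(x - 1) = 0 at x ∈ {1, 2, 3}; ∂F/∂y = 3(y - 4)(y + 4) = 0 at y ∈ {-4, 4}.
The Hessian is diagonal: diag(F_xx, F_yy). Second derivatives: F_xx(1)=-8, F_xx(2)=4, F_xx(3)=-8; F_yy(-4)=-24, F_yy(4)=24.
Local minima occur where both diagonal entries positive: (2, 4). Count: 1.

1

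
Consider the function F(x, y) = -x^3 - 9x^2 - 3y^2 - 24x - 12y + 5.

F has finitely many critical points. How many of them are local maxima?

1

F separates as a function of x plus a function of y, so ∇F=0 decouples.
∂F/∂x = -3(x + 2)(x + 4) = 0 at x ∈ {-4, -2}; ∂F/∂y = -6(y + 2) = 0 at y ∈ {-2}.
The Hessian is diagonal: diag(F_xx, F_yy). Second derivatives: F_xx(-4)=6, F_xx(-2)=-6; F_yy(-2)=-6.
Local maxima occur where both diagonal entries negative: (-2, -2). Count: 1.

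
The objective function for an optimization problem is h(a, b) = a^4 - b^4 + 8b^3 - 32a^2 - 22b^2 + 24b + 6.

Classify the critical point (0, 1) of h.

local maximum

The mixed partial ∂²h/∂a∂b is 0, so the Hessian at any point is diag(h_aa, h_bb) = diag(4(3a^2 - 16), 4(-3b^2 + 12b - 11)).
At (0, 1): H = diag(-64, -8).
Both eigenvalues are negative, so H is negative definite: a local maximum.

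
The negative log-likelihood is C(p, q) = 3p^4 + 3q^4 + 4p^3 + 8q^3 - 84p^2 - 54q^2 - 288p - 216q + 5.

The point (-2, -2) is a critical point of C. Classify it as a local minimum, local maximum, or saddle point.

local maximum

The mixed partial ∂²C/∂p∂q is 0, so the Hessian at any point is diag(C_pp, C_qq) = diag(12(3p^2 + 2p - 14), 12(3q^2 + 4q - 9)).
At (-2, -2): H = diag(-72, -60).
Both eigenvalues are negative, so H is negative definite: a local maximum.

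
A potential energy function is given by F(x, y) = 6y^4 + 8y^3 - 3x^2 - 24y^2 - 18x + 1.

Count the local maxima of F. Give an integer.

1

F separates as a function of x plus a function of y, so ∇F=0 decouples.
∂F/∂x = -6(x + 3) = 0 at x ∈ {-3}; ∂F/∂y = 24y(y - 1)(y + 2) = 0 at y ∈ {-2, 0, 1}.
The Hessian is diagonal: diag(F_xx, F_yy). Second derivatives: F_xx(-3)=-6; F_yy(-2)=144, F_yy(0)=-48, F_yy(1)=72.
Local maxima occur where both diagonal entries negative: (-3, 0). Count: 1.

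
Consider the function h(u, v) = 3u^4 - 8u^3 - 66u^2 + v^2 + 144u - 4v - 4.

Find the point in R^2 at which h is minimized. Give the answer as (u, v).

h(u,v) separates as P(u) + Q(v) − 4, so its minimum is min P + min Q − 4.
P'(u) = 12(u - 4)(u - 1)(u + 3) vanishes at u ∈ {-3, 1, 4}; Q'(v) = 2v - 4 vanishes at v ∈ {2}.
Local minima of P (where P''>0): P(-3)=-567, P(4)=-224. Local minima of Q: Q(2)=-4.
So the global minimum of h is P(-3) + Q(2) − 4 = -567 − 4 − 4 = -575, attained at (-3, 2).

(-3, 2)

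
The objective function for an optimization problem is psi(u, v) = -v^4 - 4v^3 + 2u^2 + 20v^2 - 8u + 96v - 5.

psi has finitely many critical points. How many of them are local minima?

1

psi separates as a function of u plus a function of v, so ∇psi=0 decouples.
∂psi/∂u = 4(u - 2) = 0 at u ∈ {2}; ∂psi/∂v = -4(v - 3)(v + 2)(v + 4) = 0 at v ∈ {-4, -2, 3}.
The Hessian is diagonal: diag(psi_uu, psi_vv). Second derivatives: psi_uu(2)=4; psi_vv(-4)=-56, psi_vv(-2)=40, psi_vv(3)=-140.
Local minima occur where both diagonal entries positive: (2, -2). Count: 1.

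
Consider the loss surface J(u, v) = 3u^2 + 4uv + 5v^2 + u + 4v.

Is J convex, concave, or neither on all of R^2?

convex

J is quadratic, so its Hessian is the constant matrix H = [[6, 4], [4, 10]].
det(H) = 44, tr(H) = 16.
det(H) > 0 and tr(H) > 0, so H is positive definite everywhere: convex.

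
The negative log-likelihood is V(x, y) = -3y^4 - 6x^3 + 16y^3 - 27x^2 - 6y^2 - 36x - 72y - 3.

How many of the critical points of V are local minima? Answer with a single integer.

1

V separates as a function of x plus a function of y, so ∇V=0 decouples.
∂V/∂x = -18(x + 1)(x + 2) = 0 at x ∈ {-2, -1}; ∂V/∂y = -12(y - 3)(y - 2)(y + 1) = 0 at y ∈ {-1, 2, 3}.
The Hessian is diagonal: diag(V_xx, V_yy). Second derivatives: V_xx(-2)=18, V_xx(-1)=-18; V_yy(-1)=-144, V_yy(2)=36, V_yy(3)=-48.
Local minima occur where both diagonal entries positive: (-2, 2). Count: 1.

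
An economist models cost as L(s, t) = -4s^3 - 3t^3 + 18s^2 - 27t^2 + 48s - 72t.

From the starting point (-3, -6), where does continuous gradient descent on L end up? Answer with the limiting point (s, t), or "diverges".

L is separable, so gradient descent decouples: s follows -∂L/∂s, t follows -∂L/∂t.
∂L/∂s = -12(s - 4)(s + 1); at s=-3 this is -168, so s increases.
∂L/∂t = -9(t + 2)(t + 4); at t=-6 this is -72, so t increases.
s converges to its nearest critical value -1 (a local min of the s-part); t converges to -4. The iterate converges to (-1, -4).

(-1, -4)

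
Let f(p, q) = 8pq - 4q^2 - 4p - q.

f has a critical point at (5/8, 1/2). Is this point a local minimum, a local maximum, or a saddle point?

The Hessian of f is constant: H = [[0, 8], [8, -8]].
det(H) = 0·(-8) − 8² = -64.
Since det(H) < 0, H is indefinite and the critical point is a saddle point.

saddle point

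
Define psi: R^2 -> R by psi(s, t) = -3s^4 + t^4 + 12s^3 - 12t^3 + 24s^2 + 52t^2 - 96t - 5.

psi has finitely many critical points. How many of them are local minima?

2

psi separates as a function of s plus a function of t, so ∇psi=0 decouples.
∂psi/∂s = -12s(s - 4)(s + 1) = 0 at s ∈ {-1, 0, 4}; ∂psi/∂t = 4(t - 4)(t - 3)(t - 2) = 0 at t ∈ {2, 3, 4}.
The Hessian is diagonal: diag(psi_ss, psi_tt). Second derivatives: psi_ss(-1)=-60, psi_ss(0)=48, psi_ss(4)=-240; psi_tt(2)=8, psi_tt(3)=-4, psi_tt(4)=8.
Local minima occur where both diagonal entries positive: (0, 2), (0, 4). Count: 2.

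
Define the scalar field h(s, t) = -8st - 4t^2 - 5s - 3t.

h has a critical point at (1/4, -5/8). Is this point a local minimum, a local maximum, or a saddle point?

saddle point

The Hessian of h is constant: H = [[0, -8], [-8, -8]].
det(H) = 0·(-8) − (-8)² = -64.
Since det(H) < 0, H is indefinite and the critical point is a saddle point.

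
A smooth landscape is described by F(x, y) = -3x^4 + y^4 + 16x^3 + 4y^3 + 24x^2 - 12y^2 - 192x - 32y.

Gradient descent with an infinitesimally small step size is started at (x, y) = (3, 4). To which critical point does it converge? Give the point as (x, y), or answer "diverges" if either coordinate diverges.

F is separable, so gradient descent decouples: x follows -∂F/∂x, y follows -∂F/∂y.
∂F/∂x = -12(x - 4)(x - 2)(x + 2); at x=3 this is 60, so x decreases.
∂F/∂y = 4(y - 2)(y + 1)(y + 4); at y=4 this is 320, so y decreases.
x converges to its nearest critical value 2 (a local min of the x-part); y converges to 2. The iterate converges to (2, 2).

(2, 2)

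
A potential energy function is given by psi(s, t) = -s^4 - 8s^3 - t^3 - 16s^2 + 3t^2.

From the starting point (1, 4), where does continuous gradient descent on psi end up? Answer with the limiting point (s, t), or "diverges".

diverges

psi is separable, so gradient descent decouples: s follows -∂psi/∂s, t follows -∂psi/∂t.
∂psi/∂s = -4s(s + 2)(s + 4); at s=1 this is -60, so s increases.
∂psi/∂t = -3t(t - 2); at t=4 this is -24, so t increases.
The s-coordinate has no critical point in that direction and runs off to infinity.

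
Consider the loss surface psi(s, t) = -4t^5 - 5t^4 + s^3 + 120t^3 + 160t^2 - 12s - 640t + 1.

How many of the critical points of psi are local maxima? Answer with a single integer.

2

psi separates as a function of s plus a function of t, so ∇psi=0 decouples.
∂psi/∂s = 3(s - 2)(s + 2) = 0 at s ∈ {-2, 2}; ∂psi/∂t = -20(t - 4)(t - 1)(t + 2)(t + 4) = 0 at t ∈ {-4, -2, 1, 4}.
The Hessian is diagonal: diag(psi_ss, psi_tt). Second derivatives: psi_ss(-2)=-12, psi_ss(2)=12; psi_tt(-4)=1600, psi_tt(-2)=-720, psi_tt(1)=900, psi_tt(4)=-2880.
Local maxima occur where both diagonal entries negative: (-2, -2), (-2, 4). Count: 2.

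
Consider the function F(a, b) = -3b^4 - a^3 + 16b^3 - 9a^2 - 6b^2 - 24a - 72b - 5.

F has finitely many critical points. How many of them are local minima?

1

F separates as a function of a plus a function of b, so ∇F=0 decouples.
∂F/∂a = -3(a + 2)(a + 4) = 0 at a ∈ {-4, -2}; ∂F/∂b = -12(b - 3)(b - 2)(b + 1) = 0 at b ∈ {-1, 2, 3}.
The Hessian is diagonal: diag(F_aa, F_bb). Second derivatives: F_aa(-4)=6, F_aa(-2)=-6; F_bb(-1)=-144, F_bb(2)=36, F_bb(3)=-48.
Local minima occur where both diagonal entries positive: (-4, 2). Count: 1.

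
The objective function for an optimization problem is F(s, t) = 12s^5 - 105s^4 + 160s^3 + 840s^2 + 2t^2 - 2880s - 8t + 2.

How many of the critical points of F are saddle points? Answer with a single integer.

2

F separates as a function of s plus a function of t, so ∇F=0 decouples.
∂F/∂s = 60(s - 4)(s - 3)(s - 2)(s + 2) = 0 at s ∈ {-2, 2, 3, 4}; ∂F/∂t = 4(t - 2) = 0 at t ∈ {2}.
The Hessian is diagonal: diag(F_ss, F_tt). Second derivatives: F_ss(-2)=-7200, F_ss(2)=480, F_ss(3)=-300, F_ss(4)=720; F_tt(2)=4.
Saddle points occur where the two diagonal entries have opposite signs: (-2, 2), (3, 2). Count: 2.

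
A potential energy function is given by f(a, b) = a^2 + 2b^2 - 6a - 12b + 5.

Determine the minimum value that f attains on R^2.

f(a,b) separates as P(a) + Q(b) + 5, so its minimum is min P + min Q + 5.
P'(a) = 2a - 6 vanishes at a ∈ {3}; Q'(b) = 4b - 12 vanishes at b ∈ {3}.
Local minima of P (where P''>0): P(3)=-9. Local minima of Q: Q(3)=-18.
So the global minimum of f is P(3) + Q(3) + 5 = -9 − 18 + 5 = -22, attained at (3, 3).

-22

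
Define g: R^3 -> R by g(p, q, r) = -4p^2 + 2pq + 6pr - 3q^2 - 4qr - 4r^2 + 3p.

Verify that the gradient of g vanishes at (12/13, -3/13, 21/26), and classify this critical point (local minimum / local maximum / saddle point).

∇g = (-8p + 2q + 6r + 3, 2p - 6q - 4r, 6p - 4q - 8r); substituting (12/13, -3/13, 21/26) gives ∇g = (0, 0, 0), so (12/13, -3/13, 21/26) is indeed a critical point.
The Hessian is constant: H = [[-8, 2, 6], [2, -6, -4], [6, -4, -8]].
Leading principal minors: Δ₁ = -8, Δ₂ = 44, Δ₃ = -104.
The minors alternate sign starting negative (−, +, −), so H is negative definite: a local maximum.

local maximum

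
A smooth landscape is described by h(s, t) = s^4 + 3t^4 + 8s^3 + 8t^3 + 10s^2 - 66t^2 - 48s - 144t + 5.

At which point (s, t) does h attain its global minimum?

(1, 3)

h(s,t) separates as P(s) + Q(t) + 5, so its minimum is min P + min Q + 5.
P'(s) = 4(s - 1)(s + 3)(s + 4) vanishes at s ∈ {-4, -3, 1}; Q'(t) = 12(t - 3)(t + 1)(t + 4) vanishes at t ∈ {-4, -1, 3}.
Local minima of P (where P''>0): P(-4)=96, P(1)=-29. Local minima of Q: Q(-4)=-224, Q(3)=-567.
So the global minimum of h is P(1) + Q(3) + 5 = -29 − 567 + 5 = -591, attained at (1, 3).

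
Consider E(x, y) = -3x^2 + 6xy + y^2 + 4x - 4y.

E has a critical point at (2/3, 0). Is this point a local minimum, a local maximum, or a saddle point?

saddle point

The Hessian of E is constant: H = [[-6, 6], [6, 2]].
det(H) = (-6)·2 − 6² = -48.
Since det(H) < 0, H is indefinite and the critical point is a saddle point.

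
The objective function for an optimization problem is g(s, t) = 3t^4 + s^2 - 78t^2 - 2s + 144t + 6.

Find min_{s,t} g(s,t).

g(s,t) separates as P(s) + Q(t) + 6, so its minimum is min P + min Q + 6.
P'(s) = 2s - 2 vanishes at s ∈ {1}; Q'(t) = 12(t - 3)(t - 1)(t + 4) vanishes at t ∈ {-4, 1, 3}.
Local minima of P (where P''>0): P(1)=-1. Local minima of Q: Q(-4)=-1056, Q(3)=-27.
So the global minimum of g is P(1) + Q(-4) + 6 = -1 − 1056 + 6 = -1051, attained at (1, -4).

-1051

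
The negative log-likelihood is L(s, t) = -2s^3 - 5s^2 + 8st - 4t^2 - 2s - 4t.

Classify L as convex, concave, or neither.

neither

The term -2s^3 is cubic, so the Hessian is not constant.
∂²L/∂s² = -12s - 10, which takes both signs as s varies (negative for sufficiently large s). A diagonal entry of the Hessian changing sign means the Hessian is neither positive- nor negative-semidefinite on all of R^2.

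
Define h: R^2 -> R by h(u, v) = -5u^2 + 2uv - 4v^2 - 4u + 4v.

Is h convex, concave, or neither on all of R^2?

concave

h is quadratic, so its Hessian is the constant matrix H = [[-10, 2], [2, -8]].
det(H) = 76, tr(H) = -18.
det(H) > 0 and tr(H) < 0, so H is negative definite everywhere: concave.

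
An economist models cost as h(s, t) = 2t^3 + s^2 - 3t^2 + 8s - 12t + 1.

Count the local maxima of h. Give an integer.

0

h separates as a function of s plus a function of t, so ∇h=0 decouples.
∂h/∂s = 2(s + 4) = 0 at s ∈ {-4}; ∂h/∂t = 6(t - 2)(t + 1) = 0 at t ∈ {-1, 2}.
The Hessian is diagonal: diag(h_ss, h_tt). Second derivatives: h_ss(-4)=2; h_tt(-1)=-18, h_tt(2)=18.
Local maxima occur where both diagonal entries negative: none. Count: 0.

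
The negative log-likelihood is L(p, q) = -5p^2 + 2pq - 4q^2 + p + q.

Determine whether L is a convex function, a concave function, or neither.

L is quadratic, so its Hessian is the constant matrix H = [[-10, 2], [2, -8]].
det(H) = 76, tr(H) = -18.
det(H) > 0 and tr(H) < 0, so H is negative definite everywhere: concave.

concave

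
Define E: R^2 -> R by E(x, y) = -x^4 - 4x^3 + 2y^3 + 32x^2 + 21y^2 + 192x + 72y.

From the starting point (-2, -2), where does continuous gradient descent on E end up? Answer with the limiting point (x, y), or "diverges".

(-3, -3)

E is separable, so gradient descent decouples: x follows -∂E/∂x, y follows -∂E/∂y.
∂E/∂x = -4(x - 4)(x + 3)(x + 4); at x=-2 this is 48, so x decreases.
∂E/∂y = 6(y + 3)(y + 4); at y=-2 this is 12, so y decreases.
x converges to its nearest critical value -3 (a local min of the x-part); y converges to -3. The iterate converges to (-3, -3).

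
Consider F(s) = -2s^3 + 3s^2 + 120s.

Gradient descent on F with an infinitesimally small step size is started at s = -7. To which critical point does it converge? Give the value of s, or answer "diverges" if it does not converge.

F'(s) = -6(s - 5)(s + 4), so F'(-7) = -216.
Gradient descent moves in the -F' direction, i.e. s is increasing.
The nearest critical point in that direction is s = -4, where F'' = 54 > 0 (a local minimum). The iterate converges there.

-4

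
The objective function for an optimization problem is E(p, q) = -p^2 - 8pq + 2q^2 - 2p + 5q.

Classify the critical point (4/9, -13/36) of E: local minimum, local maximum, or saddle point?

saddle point

The Hessian of E is constant: H = [[-2, -8], [-8, 4]].
det(H) = (-2)·4 − (-8)² = -72.
Since det(H) < 0, H is indefinite and the critical point is a saddle point.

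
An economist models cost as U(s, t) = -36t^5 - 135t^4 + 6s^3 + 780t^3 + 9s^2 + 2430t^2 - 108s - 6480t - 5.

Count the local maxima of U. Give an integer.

U separates as a function of s plus a function of t, so ∇U=0 decouples.
∂U/∂s = 18(s - 2)(s + 3) = 0 at s ∈ {-3, 2}; ∂U/∂t = -180(t - 3)(t - 1)(t + 3)(t + 4) = 0 at t ∈ {-4, -3, 1, 3}.
The Hessian is diagonal: diag(U_ss, U_tt). Second derivatives: U_ss(-3)=-90, U_ss(2)=90; U_tt(-4)=6300, U_tt(-3)=-4320, U_tt(1)=7200, U_tt(3)=-15120.
Local maxima occur where both diagonal entries negative: (-3, -3), (-3, 3). Count: 2.

2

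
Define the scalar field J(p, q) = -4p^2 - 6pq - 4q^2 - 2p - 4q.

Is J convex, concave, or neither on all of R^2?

concave

J is quadratic, so its Hessian is the constant matrix H = [[-8, -6], [-6, -8]].
det(H) = 28, tr(H) = -16.
det(H) > 0 and tr(H) < 0, so H is negative definite everywhere: concave.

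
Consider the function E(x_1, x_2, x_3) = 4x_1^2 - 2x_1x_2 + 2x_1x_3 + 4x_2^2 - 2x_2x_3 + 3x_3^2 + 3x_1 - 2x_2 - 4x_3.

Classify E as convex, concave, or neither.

convex

E is quadratic, so its Hessian is the constant matrix H = [[8, -2, 2], [-2, 8, -2], [2, -2, 6]].
Leading principal minors: 8, 60, 312.
All positive ⇒ H ≻ 0 ⇒ convex.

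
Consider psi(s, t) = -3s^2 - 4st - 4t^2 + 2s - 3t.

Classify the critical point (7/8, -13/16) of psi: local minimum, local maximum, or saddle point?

local maximum

The Hessian of psi is constant: H = [[-6, -4], [-4, -8]].
det(H) = (-6)·(-8) − (-4)² = 32.
det(H) > 0 and tr(H) = -14 < 0, so H is negative definite and the point is a local maximum.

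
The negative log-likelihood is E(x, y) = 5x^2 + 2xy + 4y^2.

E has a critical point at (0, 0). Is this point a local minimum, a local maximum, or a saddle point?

The Hessian of E is constant: H = [[10, 2], [2, 8]].
det(H) = 10·8 − 2² = 76.
det(H) > 0 and tr(H) = 18 > 0, so H is positive definite and the point is a local minimum.

local minimum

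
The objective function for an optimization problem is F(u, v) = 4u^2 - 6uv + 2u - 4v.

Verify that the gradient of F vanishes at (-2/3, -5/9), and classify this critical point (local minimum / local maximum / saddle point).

∇F = (8u - 6v + 2, -6u - 4); substituting (-2/3, -5/9) gives ∇F = (0, 0), so (-2/3, -5/9) is indeed a critical point.
The Hessian of F is constant: H = [[8, -6], [-6, 0]].
det(H) = 8·0 − (-6)² = -36.
Since det(H) < 0, H is indefinite and the critical point is a saddle point.

saddle point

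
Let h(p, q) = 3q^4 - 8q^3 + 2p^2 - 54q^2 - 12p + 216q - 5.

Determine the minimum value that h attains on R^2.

h(p,q) separates as A(p) + B(q) − 5, so its minimum is min A + min B − 5.
A'(p) = 4p - 12 vanishes at p ∈ {3}; B'(q) = 12(q - 3)(q - 2)(q + 3) vanishes at q ∈ {-3, 2, 3}.
Local minima of A (where A''>0): A(3)=-18. Local minima of B: B(-3)=-675, B(3)=189.
So the global minimum of h is A(3) + B(-3) − 5 = -18 − 675 − 5 = -698, attained at (3, -3).

-698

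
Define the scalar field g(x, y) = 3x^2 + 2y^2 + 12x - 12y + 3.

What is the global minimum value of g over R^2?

-27

g(x,y) separates as P(x) + Q(y) + 3, so its minimum is min P + min Q + 3.
P'(x) = 6x + 12 vanishes at x ∈ {-2}; Q'(y) = 4y - 12 vanishes at y ∈ {3}.
Local minima of P (where P''>0): P(-2)=-12. Local minima of Q: Q(3)=-18.
So the global minimum of g is P(-2) + Q(3) + 3 = -12 − 18 + 3 = -27, attained at (-2, 3).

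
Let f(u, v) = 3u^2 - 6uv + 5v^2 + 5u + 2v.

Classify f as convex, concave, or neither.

f is quadratic, so its Hessian is the constant matrix H = [[6, -6], [-6, 10]].
det(H) = 24, tr(H) = 16.
det(H) > 0 and tr(H) > 0, so H is positive definite everywhere: convex.

convex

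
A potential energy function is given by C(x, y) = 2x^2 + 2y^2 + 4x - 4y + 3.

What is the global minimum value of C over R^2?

C(x,y) separates as P(x) + Q(y) + 3, so its minimum is min P + min Q + 3.
P'(x) = 4x + 4 vanishes at x ∈ {-1}; Q'(y) = 4y - 4 vanishes at y ∈ {1}.
Local minima of P (where P''>0): P(-1)=-2. Local minima of Q: Q(1)=-2.
So the global minimum of C is P(-1) + Q(1) + 3 = -2 − 2 + 3 = -1, attained at (-1, 1).

-1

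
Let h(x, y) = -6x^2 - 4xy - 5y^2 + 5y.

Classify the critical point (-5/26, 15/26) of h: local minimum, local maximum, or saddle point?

The Hessian of h is constant: H = [[-12, -4], [-4, -10]].
det(H) = (-12)·(-10) − (-4)² = 104.
det(H) > 0 and tr(H) = -22 < 0, so H is negative definite and the point is a local maximum.

local maximum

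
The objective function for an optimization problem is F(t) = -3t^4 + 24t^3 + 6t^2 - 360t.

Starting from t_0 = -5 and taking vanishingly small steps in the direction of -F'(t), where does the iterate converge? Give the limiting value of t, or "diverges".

diverges

F'(t) = -12(t - 5)(t - 3)(t + 2), so F'(-5) = 2880.
Gradient descent moves in the -F' direction, i.e. t is decreasing.
There is no critical point below t=-5, and F' keeps the same sign, so the iterate runs off to −∞.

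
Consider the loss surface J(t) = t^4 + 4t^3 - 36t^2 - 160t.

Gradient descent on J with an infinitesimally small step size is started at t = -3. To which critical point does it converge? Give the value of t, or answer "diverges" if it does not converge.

J'(t) = 4(t - 4)(t + 2)(t + 5), so J'(-3) = 56.
Gradient descent moves in the -J' direction, i.e. t is decreasing.
The nearest critical point in that direction is t = -5, where J'' = 108 > 0 (a local minimum). The iterate converges there.

-5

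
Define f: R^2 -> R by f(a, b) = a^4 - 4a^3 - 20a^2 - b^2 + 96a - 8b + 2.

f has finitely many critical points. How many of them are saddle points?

f separates as a function of a plus a function of b, so ∇f=0 decouples.
∂f/∂a = 4(a - 4)(a - 2)(a + 3) = 0 at a ∈ {-3, 2, 4}; ∂f/∂b = -2(b + 4) = 0 at b ∈ {-4}.
The Hessian is diagonal: diag(f_aa, f_bb). Second derivatives: f_aa(-3)=140, f_aa(2)=-40, f_aa(4)=56; f_bb(-4)=-2.
Saddle points occur where the two diagonal entries have opposite signs: (-3, -4), (4, -4). Count: 2.

2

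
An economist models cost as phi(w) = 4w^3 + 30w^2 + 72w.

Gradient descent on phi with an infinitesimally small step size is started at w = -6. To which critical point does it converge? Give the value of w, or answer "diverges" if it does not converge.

diverges

phi'(w) = 12(w + 2)(w + 3), so phi'(-6) = 144.
Gradient descent moves in the -phi' direction, i.e. w is decreasing.
There is no critical point below w=-6, and phi' keeps the same sign, so the iterate runs off to −∞.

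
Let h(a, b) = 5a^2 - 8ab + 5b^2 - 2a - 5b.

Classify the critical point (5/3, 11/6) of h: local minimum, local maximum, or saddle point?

The Hessian of h is constant: H = [[10, -8], [-8, 10]].
det(H) = 10·10 − (-8)² = 36.
det(H) > 0 and tr(H) = 20 > 0, so H is positive definite and the point is a local minimum.

local minimum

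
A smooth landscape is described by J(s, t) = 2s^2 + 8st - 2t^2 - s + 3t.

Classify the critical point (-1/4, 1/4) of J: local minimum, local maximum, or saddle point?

The Hessian of J is constant: H = [[4, 8], [8, -4]].
det(H) = 4·(-4) − 8² = -80.
Since det(H) < 0, H is indefinite and the critical point is a saddle point.

saddle point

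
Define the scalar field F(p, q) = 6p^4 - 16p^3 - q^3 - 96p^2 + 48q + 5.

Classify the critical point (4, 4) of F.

saddle point

The mixed partial ∂²F/∂p∂q is 0, so the Hessian at any point is diag(F_pp, F_qq) = diag(24(3p^2 - 4p - 8), -6q).
At (4, 4): H = diag(576, -24).
The eigenvalues have opposite signs, so H is indefinite: a saddle point.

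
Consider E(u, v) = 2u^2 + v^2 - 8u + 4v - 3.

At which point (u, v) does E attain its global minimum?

E(u,v) separates as P(u) + Q(v) − 3, so its minimum is min P + min Q − 3.
P'(u) = 4u - 8 vanishes at u ∈ {2}; Q'(v) = 2v + 4 vanishes at v ∈ {-2}.
Local minima of P (where P''>0): P(2)=-8. Local minima of Q: Q(-2)=-4.
So the global minimum of E is P(2) + Q(-2) − 3 = -8 − 4 − 3 = -15, attained at (2, -2).

(2, -2)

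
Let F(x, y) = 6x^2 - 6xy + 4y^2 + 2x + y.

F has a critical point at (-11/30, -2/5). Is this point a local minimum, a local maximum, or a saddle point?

local minimum

The Hessian of F is constant: H = [[12, -6], [-6, 8]].
det(H) = 12·8 − (-6)² = 60.
det(H) > 0 and tr(H) = 20 > 0, so H is positive definite and the point is a local minimum.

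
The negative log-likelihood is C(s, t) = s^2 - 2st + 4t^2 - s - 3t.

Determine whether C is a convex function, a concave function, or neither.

C is quadratic, so its Hessian is the constant matrix H = [[2, -2], [-2, 8]].
det(H) = 12, tr(H) = 10.
det(H) > 0 and tr(H) > 0, so H is positive definite everywhere: convex.

convex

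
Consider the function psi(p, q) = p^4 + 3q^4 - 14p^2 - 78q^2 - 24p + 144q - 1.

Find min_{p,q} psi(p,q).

psi(p,q) separates as A(p) + B(q) − 1, so its minimum is min A + min B − 1.
A'(p) = 4(p - 3)(p + 1)(p + 2) vanishes at p ∈ {-2, -1, 3}; B'(q) = 12(q - 3)(q - 1)(q + 4) vanishes at q ∈ {-4, 1, 3}.
Local minima of A (where A''>0): A(-2)=8, A(3)=-117. Local minima of B: B(-4)=-1056, B(3)=-27.
So the global minimum of psi is A(3) + B(-4) − 1 = -117 − 1056 − 1 = -1174, attained at (3, -4).

-1174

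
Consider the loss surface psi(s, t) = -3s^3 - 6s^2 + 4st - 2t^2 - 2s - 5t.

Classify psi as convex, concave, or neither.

neither

The term -3s^3 is cubic, so the Hessian is not constant.
∂²psi/∂s² = -18s - 12, which takes both signs as s varies (negative for sufficiently large s). A diagonal entry of the Hessian changing sign means the Hessian is neither positive- nor negative-semidefinite on all of R^2.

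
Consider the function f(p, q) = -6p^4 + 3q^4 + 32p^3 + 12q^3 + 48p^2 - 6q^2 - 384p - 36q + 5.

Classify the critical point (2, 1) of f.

The mixed partial ∂²f/∂p∂q is 0, so the Hessian at any point is diag(f_pp, f_qq) = diag(24(-3p^2 + 8p + 4), 12(3q^2 + 6q - 1)).
At (2, 1): H = diag(192, 96).
Both eigenvalues are positive, so H is positive definite: a local minimum.

local minimum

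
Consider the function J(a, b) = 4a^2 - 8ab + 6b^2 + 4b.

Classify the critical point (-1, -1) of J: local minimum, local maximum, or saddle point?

The Hessian of J is constant: H = [[8, -8], [-8, 12]].
det(H) = 8·12 − (-8)² = 32.
det(H) > 0 and tr(H) = 20 > 0, so H is positive definite and the point is a local minimum.

local minimum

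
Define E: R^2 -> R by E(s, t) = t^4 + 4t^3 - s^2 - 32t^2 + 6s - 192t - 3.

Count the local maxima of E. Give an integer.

E separates as a function of s plus a function of t, so ∇E=0 decouples.
∂E/∂s = -2(s - 3) = 0 at s ∈ {3}; ∂E/∂t = 4(t - 4)(t + 3)(t + 4) = 0 at t ∈ {-4, -3, 4}.
The Hessian is diagonal: diag(E_ss, E_tt). Second derivatives: E_ss(3)=-2; E_tt(-4)=32, E_tt(-3)=-28, E_tt(4)=224.
Local maxima occur where both diagonal entries negative: (3, -3). Count: 1.

1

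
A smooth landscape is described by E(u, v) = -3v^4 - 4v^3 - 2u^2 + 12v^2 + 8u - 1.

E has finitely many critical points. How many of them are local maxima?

E separates as a function of u plus a function of v, so ∇E=0 decouples.
∂E/∂u = -4(u - 2) = 0 at u ∈ {2}; ∂E/∂v = -12v(v - 1)(v + 2) = 0 at v ∈ {-2, 0, 1}.
The Hessian is diagonal: diag(E_uu, E_vv). Second derivatives: E_uu(2)=-4; E_vv(-2)=-72, E_vv(0)=24, E_vv(1)=-36.
Local maxima occur where both diagonal entries negative: (2, -2), (2, 1). Count: 2.

2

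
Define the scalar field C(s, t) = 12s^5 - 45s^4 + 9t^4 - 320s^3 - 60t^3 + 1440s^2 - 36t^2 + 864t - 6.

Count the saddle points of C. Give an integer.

6

C separates as a function of s plus a function of t, so ∇C=0 decouples.
∂C/∂s = 60s(s - 4)(s - 3)(s + 4) = 0 at s ∈ {-4, 0, 3, 4}; ∂C/∂t = 36(t - 4)(t - 3)(t + 2) = 0 at t ∈ {-2, 3, 4}.
The Hessian is diagonal: diag(C_ss, C_tt). Second derivatives: C_ss(-4)=-13440, C_ss(0)=2880, C_ss(3)=-1260, C_ss(4)=1920; C_tt(-2)=1080, C_tt(3)=-180, C_tt(4)=216.
Saddle points occur where the two diagonal entries have opposite signs: (-4, -2), (-4, 4), (0, 3), (3, -2), (3, 4), (4, 3). Count: 6.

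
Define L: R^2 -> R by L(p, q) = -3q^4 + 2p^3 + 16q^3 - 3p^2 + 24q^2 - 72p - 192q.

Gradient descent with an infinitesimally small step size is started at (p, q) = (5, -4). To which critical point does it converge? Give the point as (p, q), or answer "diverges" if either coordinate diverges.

L is separable, so gradient descent decouples: p follows -∂L/∂p, q follows -∂L/∂q.
∂L/∂p = 6(p - 4)(p + 3); at p=5 this is 48, so p decreases.
∂L/∂q = -12(q - 4)(q - 2)(q + 2); at q=-4 this is 1152, so q decreases.
The q-coordinate has no critical point in that direction and runs off to infinity.

diverges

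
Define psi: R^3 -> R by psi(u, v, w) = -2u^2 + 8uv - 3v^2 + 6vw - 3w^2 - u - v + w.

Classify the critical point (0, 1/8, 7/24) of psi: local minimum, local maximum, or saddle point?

The Hessian is constant: H = [[-4, 8, 0], [8, -6, 6], [0, 6, -6]].
Leading principal minors: Δ₁ = -4, Δ₂ = -40, Δ₃ = 384.
The minors fit neither the all-positive nor the alternating-sign pattern, so H is indefinite: a saddle point.

saddle point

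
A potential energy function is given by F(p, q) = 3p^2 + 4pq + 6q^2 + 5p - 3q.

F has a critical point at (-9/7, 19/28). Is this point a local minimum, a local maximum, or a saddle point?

The Hessian of F is constant: H = [[6, 4], [4, 12]].
det(H) = 6·12 − 4² = 56.
det(H) > 0 and tr(H) = 18 > 0, so H is positive definite and the point is a local minimum.

local minimum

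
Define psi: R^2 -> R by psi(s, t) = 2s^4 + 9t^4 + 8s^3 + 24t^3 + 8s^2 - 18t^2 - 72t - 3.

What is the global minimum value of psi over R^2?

-60

psi(s,t) separates as P(s) + Q(t) − 3, so its minimum is min P + min Q − 3.
P'(s) = 8s(s + 1)(s + 2) vanishes at s ∈ {-2, -1, 0}; Q'(t) = 36(t - 1)(t + 1)(t + 2) vanishes at t ∈ {-2, -1, 1}.
Local minima of P (where P''>0): P(-2)=0, P(0)=0. Local minima of Q: Q(-2)=24, Q(1)=-57.
So the global minimum of psi is P(-2) + Q(1) − 3 = 0 − 57 − 3 = -60, attained at (-2, 1).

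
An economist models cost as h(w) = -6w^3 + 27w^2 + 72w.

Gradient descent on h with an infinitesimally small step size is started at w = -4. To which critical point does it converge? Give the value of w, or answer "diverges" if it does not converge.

h'(w) = -18(w - 4)(w + 1), so h'(-4) = -432.
Gradient descent moves in the -h' direction, i.e. w is increasing.
The nearest critical point in that direction is w = -1, where h'' = 90 > 0 (a local minimum). The iterate converges there.

-1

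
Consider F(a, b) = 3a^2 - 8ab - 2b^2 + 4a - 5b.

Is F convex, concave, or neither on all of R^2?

F is quadratic, so its Hessian is the constant matrix H = [[6, -8], [-8, -4]].
det(H) = -88, tr(H) = 2.
det(H) < 0, so H is indefinite: neither convex nor concave.

neither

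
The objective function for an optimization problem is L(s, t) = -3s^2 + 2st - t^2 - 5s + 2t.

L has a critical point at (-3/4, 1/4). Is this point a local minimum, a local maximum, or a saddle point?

The Hessian of L is constant: H = [[-6, 2], [2, -2]].
det(H) = (-6)·(-2) − 2² = 8.
det(H) > 0 and tr(H) = -8 < 0, so H is negative definite and the point is a local maximum.

local maximum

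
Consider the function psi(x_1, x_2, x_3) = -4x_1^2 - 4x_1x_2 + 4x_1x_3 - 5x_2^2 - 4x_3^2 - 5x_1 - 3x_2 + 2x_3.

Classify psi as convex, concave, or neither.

concave

psi is quadratic, so its Hessian is the constant matrix H = [[-8, -4, 4], [-4, -10, 0], [4, 0, -8]].
Leading principal minors: -8, 64, -352.
Signs alternate −, +, − ⇒ H ≺ 0 ⇒ concave.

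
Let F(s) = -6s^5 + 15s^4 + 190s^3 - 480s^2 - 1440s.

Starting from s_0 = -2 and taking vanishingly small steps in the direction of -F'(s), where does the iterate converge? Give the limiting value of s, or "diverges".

F'(s) = -30(s - 4)(s - 3)(s + 1)(s + 4), so F'(-2) = 1800.
Gradient descent moves in the -F' direction, i.e. s is decreasing.
The nearest critical point in that direction is s = -4, where F'' = 5040 > 0 (a local minimum). The iterate converges there.

-4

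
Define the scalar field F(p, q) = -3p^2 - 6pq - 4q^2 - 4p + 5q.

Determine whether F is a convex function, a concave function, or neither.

F is quadratic, so its Hessian is the constant matrix H = [[-6, -6], [-6, -8]].
det(H) = 12, tr(H) = -14.
det(H) > 0 and tr(H) < 0, so H is negative definite everywhere: concave.

concave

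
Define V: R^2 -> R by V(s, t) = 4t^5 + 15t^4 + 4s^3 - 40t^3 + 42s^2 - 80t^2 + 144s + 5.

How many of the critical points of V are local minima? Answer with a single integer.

2

V separates as a function of s plus a function of t, so ∇V=0 decouples.
∂V/∂s = 12(s + 3)(s + 4) = 0 at s ∈ {-4, -3}; ∂V/∂t = 20t(t - 2)(t + 1)(t + 4) = 0 at t ∈ {-4, -1, 0, 2}.
The Hessian is diagonal: diag(V_ss, V_tt). Second derivatives: V_ss(-4)=-12, V_ss(-3)=12; V_tt(-4)=-1440, V_tt(-1)=180, V_tt(0)=-160, V_tt(2)=720.
Local minima occur where both diagonal entries positive: (-3, -1), (-3, 2). Count: 2.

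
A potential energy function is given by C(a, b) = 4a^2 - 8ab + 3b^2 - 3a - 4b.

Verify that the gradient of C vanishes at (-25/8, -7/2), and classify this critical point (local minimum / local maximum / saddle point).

∇C = (8a - 8b - 3, -8a + 6b - 4); substituting (-25/8, -7/2) gives ∇C = (0, 0), so (-25/8, -7/2) is indeed a critical point.
The Hessian of C is constant: H = [[8, -8], [-8, 6]].
det(H) = 8·6 − (-8)² = -16.
Since det(H) < 0, H is indefinite and the critical point is a saddle point.

saddle point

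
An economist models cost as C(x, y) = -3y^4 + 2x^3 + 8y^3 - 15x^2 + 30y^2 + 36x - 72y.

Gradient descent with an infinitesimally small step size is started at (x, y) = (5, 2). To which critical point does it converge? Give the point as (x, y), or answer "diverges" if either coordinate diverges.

(3, 1)

C is separable, so gradient descent decouples: x follows -∂C/∂x, y follows -∂C/∂y.
∂C/∂x = 6(x - 3)(x - 2); at x=5 this is 36, so x decreases.
∂C/∂y = -12(y - 3)(y - 1)(y + 2); at y=2 this is 48, so y decreases.
x converges to its nearest critical value 3 (a local min of the x-part); y converges to 1. The iterate converges to (3, 1).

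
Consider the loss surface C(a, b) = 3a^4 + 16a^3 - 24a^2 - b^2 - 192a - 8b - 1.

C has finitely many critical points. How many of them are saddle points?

2

C separates as a function of a plus a function of b, so ∇C=0 decouples.
∂C/∂a = 12(a - 2)(a + 2)(a + 4) = 0 at a ∈ {-4, -2, 2}; ∂C/∂b = -2(b + 4) = 0 at b ∈ {-4}.
The Hessian is diagonal: diag(C_aa, C_bb). Second derivatives: C_aa(-4)=144, C_aa(-2)=-96, C_aa(2)=288; C_bb(-4)=-2.
Saddle points occur where the two diagonal entries have opposite signs: (-4, -4), (2, -4). Count: 2.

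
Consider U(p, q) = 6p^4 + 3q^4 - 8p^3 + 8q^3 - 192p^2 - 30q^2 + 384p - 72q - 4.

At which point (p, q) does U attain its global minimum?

(-4, 2)

U(p,q) separates as A(p) + B(q) − 4, so its minimum is min A + min B − 4.
A'(p) = 24(p - 4)(p - 1)(p + 4) vanishes at p ∈ {-4, 1, 4}; B'(q) = 12(q - 2)(q + 1)(q + 3) vanishes at q ∈ {-3, -1, 2}.
Local minima of A (where A''>0): A(-4)=-2560, A(4)=-512. Local minima of B: B(-3)=-27, B(2)=-152.
So the global minimum of U is A(-4) + B(2) − 4 = -2560 − 152 − 4 = -2716, attained at (-4, 2).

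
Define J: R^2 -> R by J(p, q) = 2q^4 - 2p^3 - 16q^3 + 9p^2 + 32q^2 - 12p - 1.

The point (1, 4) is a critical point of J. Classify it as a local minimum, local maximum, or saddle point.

local minimum

The mixed partial ∂²J/∂p∂q is 0, so the Hessian at any point is diag(J_pp, J_qq) = diag(6(-2p + 3), 8(3q^2 - 12q + 8)).
At (1, 4): H = diag(6, 64).
Both eigenvalues are positive, so H is positive definite: a local minimum.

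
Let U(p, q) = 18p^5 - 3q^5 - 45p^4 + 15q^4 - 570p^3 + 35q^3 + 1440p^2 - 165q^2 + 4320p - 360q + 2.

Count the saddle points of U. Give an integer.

U separates as a function of p plus a function of q, so ∇U=0 decouples.
∂U/∂p = 90(p - 4)(p - 3)(p + 1)(p + 4) = 0 at p ∈ {-4, -1, 3, 4}; ∂U/∂q = -15(q - 4)(q - 3)(q + 1)(q + 2) = 0 at q ∈ {-2, -1, 3, 4}.
The Hessian is diagonal: diag(U_pp, U_qq). Second derivatives: U_pp(-4)=-15120, U_pp(-1)=5400, U_pp(3)=-2520, U_pp(4)=3600; U_qq(-2)=450, U_qq(-1)=-300, U_qq(3)=300, U_qq(4)=-450.
Saddle points occur where the two diagonal entries have opposite signs: (-4, -2), (-4, 3), (-1, -1), (-1, 4), (3, -2), (3, 3), (4, -1), (4, 4). Count: 8.

8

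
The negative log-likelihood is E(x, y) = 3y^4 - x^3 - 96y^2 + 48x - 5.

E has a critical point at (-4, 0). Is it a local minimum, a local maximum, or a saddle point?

The mixed partial ∂²E/∂x∂y is 0, so the Hessian at any point is diag(E_xx, E_yy) = diag(-6x, 12(3y^2 - 16)).
At (-4, 0): H = diag(24, -192).
The eigenvalues have opposite signs, so H is indefinite: a saddle point.

saddle point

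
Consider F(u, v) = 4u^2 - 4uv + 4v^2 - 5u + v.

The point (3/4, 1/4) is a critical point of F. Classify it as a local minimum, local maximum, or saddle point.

The Hessian of F is constant: H = [[8, -4], [-4, 8]].
det(H) = 8·8 − (-4)² = 48.
det(H) > 0 and tr(H) = 16 > 0, so H is positive definite and the point is a local minimum.

local minimum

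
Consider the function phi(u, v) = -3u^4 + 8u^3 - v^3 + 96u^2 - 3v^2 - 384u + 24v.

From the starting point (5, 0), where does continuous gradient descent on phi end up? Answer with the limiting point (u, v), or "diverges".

phi is separable, so gradient descent decouples: u follows -∂phi/∂u, v follows -∂phi/∂v.
∂phi/∂u = -12(u - 4)(u - 2)(u + 4); at u=5 this is -324, so u increases.
∂phi/∂v = -3(v - 2)(v + 4); at v=0 this is 24, so v decreases.
The u-coordinate has no critical point in that direction and runs off to infinity.

diverges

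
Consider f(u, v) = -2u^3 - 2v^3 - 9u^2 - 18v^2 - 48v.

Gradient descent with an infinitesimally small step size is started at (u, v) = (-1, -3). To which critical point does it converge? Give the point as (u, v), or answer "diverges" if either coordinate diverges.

f is separable, so gradient descent decouples: u follows -∂f/∂u, v follows -∂f/∂v.
∂f/∂u = -6u(u + 3); at u=-1 this is 12, so u decreases.
∂f/∂v = -6(v + 2)(v + 4); at v=-3 this is 6, so v decreases.
u converges to its nearest critical value -3 (a local min of the u-part); v converges to -4. The iterate converges to (-3, -4).

(-3, -4)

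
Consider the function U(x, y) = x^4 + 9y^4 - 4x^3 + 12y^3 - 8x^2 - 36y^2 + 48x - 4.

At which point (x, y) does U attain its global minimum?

(-2, -2)

U(x,y) separates as P(x) + Q(y) − 4, so its minimum is min P + min Q − 4.
P'(x) = 4(x - 3)(x - 2)(x + 2) vanishes at x ∈ {-2, 2, 3}; Q'(y) = 36y(y - 1)(y + 2) vanishes at y ∈ {-2, 0, 1}.
Local minima of P (where P''>0): P(-2)=-80, P(3)=45. Local minima of Q: Q(-2)=-96, Q(1)=-15.
So the global minimum of U is P(-2) + Q(-2) − 4 = -80 − 96 − 4 = -180, attained at (-2, -2).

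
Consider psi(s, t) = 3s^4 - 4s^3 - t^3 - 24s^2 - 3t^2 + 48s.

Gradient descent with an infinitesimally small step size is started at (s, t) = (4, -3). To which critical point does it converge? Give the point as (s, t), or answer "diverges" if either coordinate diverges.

(2, -2)

psi is separable, so gradient descent decouples: s follows -∂psi/∂s, t follows -∂psi/∂t.
∂psi/∂s = 12(s - 2)(s - 1)(s + 2); at s=4 this is 432, so s decreases.
∂psi/∂t = -3t(t + 2); at t=-3 this is -9, so t increases.
s converges to its nearest critical value 2 (a local min of the s-part); t converges to -2. The iterate converges to (2, -2).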